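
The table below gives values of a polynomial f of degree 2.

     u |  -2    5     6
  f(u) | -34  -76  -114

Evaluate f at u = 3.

-24

Using the Lagrange interpolation formula with nodes -2, 5, 6:
  L_0(u) = (u - 5)(u - 6) / 56
  L_1(u) = (u + 2)(u - 6) / -7
  L_2(u) = (u + 2)(u - 5) / 8
Then f(u) = -34·L_0(u) - 76·L_1(u) - 114·L_2(u).
Expanding and collecting terms gives f(u) = -4u^2 + 6u - 6.
Evaluating at u = 3: f(3) = -24.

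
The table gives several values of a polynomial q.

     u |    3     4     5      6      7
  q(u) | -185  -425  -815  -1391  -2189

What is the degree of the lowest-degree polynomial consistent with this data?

3

Forward differences of the values at u = 3, 4, 5, 6, 7:
  q  : -185  -425  -815  -1391  -2189
  Δ  : -240  -390  -576  -798
  Δ^2: -150  -186  -222
  Δ^3: -36  -36
  Δ^4: 0
The third differences are constant (-36) and nonzero, while all higher differences vanish, so the minimal degree is 3.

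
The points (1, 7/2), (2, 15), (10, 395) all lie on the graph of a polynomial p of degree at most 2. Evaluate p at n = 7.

385/2

Write p(n) = an^2 + bn + c. Substituting each data point gives a linear system:
  a + b + c = 7/2
  4a + 2b + c = 15
  100a + 10b + c = 395
Solving the system yields a = 4, b = -1/2, c = 0.
So p(n) = 4n^2 - (1/2)n.
Then p(7) = 385/2.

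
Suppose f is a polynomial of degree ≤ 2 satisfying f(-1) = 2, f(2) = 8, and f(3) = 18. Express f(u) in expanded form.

f(u) = 2u^2

Using the Lagrange interpolation formula with nodes -1, 2, 3:
  L_0(u) = (u - 2)(u - 3) / 12
  L_1(u) = (u + 1)(u - 3) / -3
  L_2(u) = (u + 1)(u - 2) / 4
Then f(u) = 2·L_0(u) + 8·L_1(u) + 18·L_2(u).
Expanding and collecting terms gives f(u) = 2u^2.
Check: f(-1) = 2. ✓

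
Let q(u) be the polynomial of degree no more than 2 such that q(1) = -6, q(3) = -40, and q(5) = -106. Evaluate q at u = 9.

-334

Using the Lagrange interpolation formula with nodes 1, 3, 5:
  L_0(u) = (u - 3)(u - 5) / 8
  L_1(u) = (u - 1)(u - 5) / -4
  L_2(u) = (u - 1)(u - 3) / 8
Then q(u) = -6·L_0(u) - 40·L_1(u) - 106·L_2(u).
Expanding and collecting terms gives q(u) = -4u^2 - u - 1.
Evaluating at u = 9: q(9) = -334.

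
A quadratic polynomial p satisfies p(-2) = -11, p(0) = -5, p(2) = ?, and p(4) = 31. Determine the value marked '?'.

On equispaced nodes a degree-2 polynomial has vanishing third forward difference, so
  - p(-2) + 3·p(0) - 3·p(2) + p(4) = 0.
Substituting the known values and solving for p(2):
  -3·p(2) = -27
  p(2) = 9.

9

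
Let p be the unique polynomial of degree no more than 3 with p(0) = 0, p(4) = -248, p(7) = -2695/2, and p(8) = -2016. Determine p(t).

Using the Lagrange interpolation formula with nodes 0, 4, 7, 8:
  L_0(t) = (t - 4)(t - 7)(t - 8) / -224
  L_1(t) = t(t - 7)(t - 8) / 48
  L_2(t) = t(t - 4)(t - 8) / -21
  L_3(t) = t(t - 4)(t - 7) / 32
Then p(t) = 0·L_0(t) - 248·L_1(t) - 2695/2·L_2(t) - 2016·L_3(t).
Expanding and collecting terms gives p(t) = -4t^3 + (1/2)t^2.
Check: p(8) = -2016. ✓

p(t) = -4t^3 + (1/2)t^2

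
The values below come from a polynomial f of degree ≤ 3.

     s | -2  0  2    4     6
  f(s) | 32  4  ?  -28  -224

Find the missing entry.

On equispaced nodes a degree-3 polynomial has vanishing fourth forward difference, so
  f(-2) - 4·f(0) + 6·f(2) - 4·f(4) + f(6) = 0.
Substituting the known values and solving for f(2):
  6·f(2) = 96
  f(2) = 16.

16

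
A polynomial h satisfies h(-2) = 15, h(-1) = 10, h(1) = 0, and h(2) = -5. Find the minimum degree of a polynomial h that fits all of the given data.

1

Divided differences on the nodes -2, -1, 1, 2:
  order 0: 15  10  0  -5
  order 1: -5  -5  -5
  order 2: 0  0
  order 3: 0
The order-1 divided differences are all -5 (nonzero) and every higher order vanishes, so the data lies on a polynomial of degree exactly 1.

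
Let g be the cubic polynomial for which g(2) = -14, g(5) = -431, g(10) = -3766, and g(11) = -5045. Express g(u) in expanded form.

g(u) = -4u^3 + 2u^2 + 3u + 4

Write g(u) = au^3 + bu^2 + cu + d. Substituting each data point gives a linear system:
  8a + 4b + 2c + d = -14
  125a + 25b + 5c + d = -431
  1000a + 100b + 10c + d = -3766
  1331a + 121b + 11c + d = -5045
Solving the system yields a = -4, b = 2, c = 3, d = 4.
So g(u) = -4u³ + 2u² + 3u + 4.
Check: g(11) = -5045. ✓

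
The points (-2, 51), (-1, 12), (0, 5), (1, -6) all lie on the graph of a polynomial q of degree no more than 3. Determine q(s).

q(s) = -6s^3 - 2s^2 - 3s + 5

Using the Lagrange interpolation formula with nodes -2, -1, 0, 1:
  L_0(s) = (s + 1)s(s - 1) / -6
  L_1(s) = (s + 2)s(s - 1) / 2
  L_2(s) = (s + 2)(s + 1)(s - 1) / -2
  L_3(s) = (s + 2)(s + 1)s / 6
Then q(s) = 51·L_0(s) + 12·L_1(s) + 5·L_2(s) - 6·L_3(s).
Expanding and collecting terms gives q(s) = -6s³ - 2s² - 3s + 5.
Check: q(1) = -6. ✓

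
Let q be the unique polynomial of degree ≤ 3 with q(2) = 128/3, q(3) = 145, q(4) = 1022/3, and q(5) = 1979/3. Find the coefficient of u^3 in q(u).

5

Write q(u) = au^3 + bu^2 + cu + d. Substituting each data point gives a linear system:
  8a + 4b + 2c + d = 128/3
  27a + 9b + 3c + d = 145
  64a + 16b + 4c + d = 1022/3
  125a + 25b + 5c + d = 1979/3
Solving the system yields a = 5, b = 5/3, c = -1, d = -2.
So q(u) = 5u^3 + (5/3)u^2 - u - 2.
The leading coefficient is 5.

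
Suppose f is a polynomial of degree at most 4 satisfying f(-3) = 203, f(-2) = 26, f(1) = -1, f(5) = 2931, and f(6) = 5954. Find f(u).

f(u) = 4u^4 + 4u^3 - 2u^2 - 3u - 4

Using the Lagrange interpolation formula with nodes -3, -2, 1, 5, 6:
  L_0(u) = (u + 2)(u - 1)(u - 5)(u - 6) / 288
  L_1(u) = (u + 3)(u - 1)(u - 5)(u - 6) / -168
  L_2(u) = (u + 3)(u + 2)(u - 5)(u - 6) / 240
  L_3(u) = (u + 3)(u + 2)(u - 1)(u - 6) / -224
  L_4(u) = (u + 3)(u + 2)(u - 1)(u - 5) / 360
Then f(u) = 203·L_0(u) + 26·L_1(u) - 1·L_2(u) + 2931·L_3(u) + 5954·L_4(u).
Expanding and collecting terms gives f(u) = 4u^4 + 4u^3 - 2u^2 - 3u - 4.
Check: f(5) = 2931. ✓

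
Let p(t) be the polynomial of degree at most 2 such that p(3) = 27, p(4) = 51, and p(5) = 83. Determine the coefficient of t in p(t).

-4

Write p(t) = at^2 + bt + c. Substituting each data point gives a linear system:
  9a + 3b + c = 27
  16a + 4b + c = 51
  25a + 5b + c = 83
Solving the system yields a = 4, b = -4, c = 3.
So p(t) = 4t² - 4t + 3.
The coefficient of t is -4.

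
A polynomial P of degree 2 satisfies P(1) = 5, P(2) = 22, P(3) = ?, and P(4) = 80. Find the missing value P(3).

The 3 known points determine the degree-2 polynomial uniquely.
Write P(u) = au^2 + bu + c. Substituting each data point gives a linear system:
  a + b + c = 5
  4a + 2b + c = 22
  16a + 4b + c = 80
Solving the system yields a = 4, b = 5, c = -4.
So P(u) = 4u^2 + 5u - 4.
Then P(3) = 47.

47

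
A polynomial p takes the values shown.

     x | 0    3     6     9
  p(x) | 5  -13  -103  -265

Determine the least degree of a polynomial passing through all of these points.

Forward differences of the values at x = 0, 3, 6, 9:
  p  : 5  -13  -103  -265
  Δ  : -18  -90  -162
  Δ^2: -72  -72
  Δ^3: 0
The second differences are constant (-72) and nonzero, while all higher differences vanish, so the minimal degree is 2.

2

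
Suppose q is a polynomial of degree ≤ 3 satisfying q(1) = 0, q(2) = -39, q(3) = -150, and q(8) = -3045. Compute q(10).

Write q(s) = as^3 + bs^2 + cs + d. Substituting each data point gives a linear system:
  a + b + c + d = 0
  8a + 4b + 2c + d = -39
  27a + 9b + 3c + d = -150
  512a + 64b + 8c + d = -3045
Solving the system yields a = -6, b = 0, c = 3, d = 3.
So q(s) = -6s^3 + 3s + 3.
Then q(10) = -5967.

-5967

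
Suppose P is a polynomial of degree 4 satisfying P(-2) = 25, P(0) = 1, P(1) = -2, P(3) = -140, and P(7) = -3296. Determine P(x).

P(x) = -x^4 - 3x^3 + 3x^2 - 2x + 1

Write P(x) = ax^4 + bx^3 + cx^2 + dx + e. Substituting each data point gives a linear system:
  16a - 8b + 4c - 2d + e = 25
  e = 1
  a + b + c + d + e = -2
  81a + 27b + 9c + 3d + e = -140
  2401a + 343b + 49c + 7d + e = -3296
Solving the system yields a = -1, b = -3, c = 3, d = -2, e = 1.
So P(x) = -x^4 - 3x^3 + 3x^2 - 2x + 1.
Check: P(1) = -2. ✓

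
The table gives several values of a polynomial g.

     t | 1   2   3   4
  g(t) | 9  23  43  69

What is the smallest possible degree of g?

Forward differences of the values at t = 1, 2, 3, 4:
  g  : 9  23  43  69
  Δ  : 14  20  26
  Δ^2: 6  6
  Δ^3: 0
The second differences are constant (6) and nonzero, while all higher differences vanish, so the minimal degree is 2.

2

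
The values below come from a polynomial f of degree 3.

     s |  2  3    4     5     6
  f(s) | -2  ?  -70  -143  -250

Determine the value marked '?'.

-25

The 4 known points determine the degree-3 polynomial uniquely.
Write f(s) = as^3 + bs^2 + cs + d. Substituting each data point gives a linear system:
  8a + 4b + 2c + d = -2
  64a + 16b + 4c + d = -70
  125a + 25b + 5c + d = -143
  216a + 36b + 6c + d = -250
Solving the system yields a = -1, b = -2, c = 6, d = 2.
So f(s) = -s³ - 2s² + 6s + 2.
Then f(3) = -25.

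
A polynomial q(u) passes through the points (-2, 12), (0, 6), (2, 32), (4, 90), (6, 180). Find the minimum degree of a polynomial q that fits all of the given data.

2

Forward differences of the values at u = -2, 0, 2, 4, 6:
  q  : 12  6  32  90  180
  Δ  : -6  26  58  90
  Δ^2: 32  32  32
  Δ^3: 0  0
  Δ^4: 0
The second differences are constant (32) and nonzero, while all higher differences vanish, so the minimal degree is 2.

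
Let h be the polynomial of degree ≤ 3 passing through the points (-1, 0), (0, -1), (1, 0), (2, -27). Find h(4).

-285

Write h(t) = at^3 + bt^2 + ct + d. Substituting each data point gives a linear system:
  -a + b - c + d = 0
  d = -1
  a + b + c + d = 0
  8a + 4b + 2c + d = -27
Solving the system yields a = -5, b = 1, c = 5, d = -1.
So h(t) = -5t^3 + t^2 + 5t - 1.
Then h(4) = -285.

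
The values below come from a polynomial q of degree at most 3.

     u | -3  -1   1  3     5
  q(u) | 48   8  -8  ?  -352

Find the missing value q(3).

On equispaced nodes a degree-3 polynomial has vanishing fourth forward difference, so
  q(-3) - 4·q(-1) + 6·q(1) - 4·q(3) + q(5) = 0.
Substituting the known values and solving for q(3):
  -4·q(3) = 384
  q(3) = -96.

-96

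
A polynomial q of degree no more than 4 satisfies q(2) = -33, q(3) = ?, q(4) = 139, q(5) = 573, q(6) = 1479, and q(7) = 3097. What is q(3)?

-15

The 5 known points determine the degree-4 polynomial uniquely.
Write q(u) = au^4 + bu^3 + cu^2 + du + e. Substituting each data point gives a linear system:
  16a + 8b + 4c + 2d + e = -33
  256a + 64b + 16c + 4d + e = 139
  625a + 125b + 25c + 5d + e = 573
  1296a + 216b + 36c + 6d + e = 1479
  2401a + 343b + 49c + 7d + e = 3097
Solving the system yields a = 2, b = -4, c = -6, d = -6, e = 3.
So q(u) = 2u⁴ - 4u³ - 6u² - 6u + 3.
Then q(3) = -15.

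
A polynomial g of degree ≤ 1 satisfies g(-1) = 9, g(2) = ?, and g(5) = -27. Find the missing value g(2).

On equispaced nodes a degree-1 polynomial has vanishing second forward difference, so
  g(-1) - 2·g(2) + g(5) = 0.
Substituting the known values and solving for g(2):
  -2·g(2) = 18
  g(2) = -9.

-9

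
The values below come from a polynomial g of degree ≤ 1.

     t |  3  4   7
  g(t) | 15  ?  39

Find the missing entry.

21

The 2 known points determine the degree-1 polynomial uniquely.
Write g(t) = at + b. Substituting each data point gives a linear system:
  3a + b = 15
  7a + b = 39
Solving the system yields a = 6, b = -3.
So g(t) = 6t - 3.
Then g(4) = 21.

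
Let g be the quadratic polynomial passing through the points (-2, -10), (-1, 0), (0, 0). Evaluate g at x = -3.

Write g(x) = ax^2 + bx + c. Substituting each data point gives a linear system:
  4a - 2b + c = -10
  a - b + c = 0
  c = 0
Solving the system yields a = -5, b = -5, c = 0.
So g(x) = -5x^2 - 5x.
Then g(-3) = -30.

-30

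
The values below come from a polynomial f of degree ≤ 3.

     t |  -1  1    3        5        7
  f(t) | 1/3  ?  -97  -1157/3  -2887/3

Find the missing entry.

-1/3

On equispaced nodes a degree-3 polynomial has vanishing fourth forward difference, so
  f(-1) - 4·f(1) + 6·f(3) - 4·f(5) + f(7) = 0.
Substituting the known values and solving for f(1):
  -4·f(1) = 4/3
  f(1) = -1/3.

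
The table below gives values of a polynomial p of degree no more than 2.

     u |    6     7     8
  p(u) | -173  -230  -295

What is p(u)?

Write p(u) = au^2 + bu + c. Substituting each data point gives a linear system:
  36a + 6b + c = -173
  49a + 7b + c = -230
  64a + 8b + c = -295
Solving the system yields a = -4, b = -5, c = 1.
So p(u) = -4u² - 5u + 1.
Check: p(8) = -295. ✓

p(u) = -4u^2 - 5u + 1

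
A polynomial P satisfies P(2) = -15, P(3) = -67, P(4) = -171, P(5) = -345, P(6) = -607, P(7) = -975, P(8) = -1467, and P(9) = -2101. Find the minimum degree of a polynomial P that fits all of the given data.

Forward differences of the values at u = 2, 3, 4, 5, 6, 7, 8, 9:
  P  : -15  -67  -171  -345  -607  -975  -1467  -2101
  Δ  : -52  -104  -174  -262  -368  -492  -634
  Δ^2: -52  -70  -88  -106  -124  -142
  Δ^3: -18  -18  -18  -18  -18
  Δ^4: 0  0  0  0
  Δ^5: 0  0  0
  Δ^6: 0  0
  Δ^7: 0
The third differences are constant (-18) and nonzero, while all higher differences vanish, so the minimal degree is 3.

3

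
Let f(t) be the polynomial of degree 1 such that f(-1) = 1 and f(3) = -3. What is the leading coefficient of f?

Write f(t) = at + b. Substituting each data point gives a linear system:
  -a + b = 1
  3a + b = -3
Solving the system yields a = -1, b = 0.
So f(t) = -t.
The leading coefficient is -1.

-1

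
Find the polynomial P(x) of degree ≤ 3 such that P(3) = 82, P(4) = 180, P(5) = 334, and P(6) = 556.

Write P(x) = ax^3 + bx^2 + cx + d. Substituting each data point gives a linear system:
  27a + 9b + 3c + d = 82
  64a + 16b + 4c + d = 180
  125a + 25b + 5c + d = 334
  216a + 36b + 6c + d = 556
Solving the system yields a = 2, b = 4, c = -4, d = 4.
So P(x) = 2x³ + 4x² - 4x + 4.
Check: P(4) = 180. ✓

P(x) = 2x^3 + 4x^2 - 4x + 4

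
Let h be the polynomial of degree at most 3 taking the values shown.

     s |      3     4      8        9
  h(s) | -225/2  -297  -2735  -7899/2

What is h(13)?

Write h(s) = as^3 + bs^2 + cs + d. Substituting each data point gives a linear system:
  27a + 9b + 3c + d = -225/2
  64a + 16b + 4c + d = -297
  512a + 64b + 8c + d = -2735
  729a + 81b + 9c + d = -7899/2
Solving the system yields a = -6, b = 5, c = 5/2, d = -3.
So h(s) = -6s³ + 5s² + (5/2)s - 3.
Then h(13) = -24615/2.

-24615/2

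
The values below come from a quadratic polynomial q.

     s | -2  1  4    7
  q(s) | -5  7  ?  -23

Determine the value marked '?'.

1

The 3 known points determine the degree-2 polynomial uniquely.
Write q(s) = as^2 + bs + c. Substituting each data point gives a linear system:
  4a - 2b + c = -5
  a + b + c = 7
  49a + 7b + c = -23
Solving the system yields a = -1, b = 3, c = 5.
So q(s) = -s^2 + 3s + 5.
Then q(4) = 1.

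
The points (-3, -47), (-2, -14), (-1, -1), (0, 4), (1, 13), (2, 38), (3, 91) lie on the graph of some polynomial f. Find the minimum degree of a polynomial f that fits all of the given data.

3

Forward differences of the values at s = -3, -2, -1, 0, 1, 2, 3:
  f  : -47  -14  -1  4  13  38  91
  Δ  : 33  13  5  9  25  53
  Δ^2: -20  -8  4  16  28
  Δ^3: 12  12  12  12
  Δ^4: 0  0  0
  Δ^5: 0  0
  Δ^6: 0
The third differences are constant (12) and nonzero, while all higher differences vanish, so the minimal degree is 3.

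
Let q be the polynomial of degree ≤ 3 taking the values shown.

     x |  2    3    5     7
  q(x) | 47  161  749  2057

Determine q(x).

q(x) = 6x^3 - 1

Write q(x) = ax^3 + bx^2 + cx + d. Substituting each data point gives a linear system:
  8a + 4b + 2c + d = 47
  27a + 9b + 3c + d = 161
  125a + 25b + 5c + d = 749
  343a + 49b + 7c + d = 2057
Solving the system yields a = 6, b = 0, c = 0, d = -1.
So q(x) = 6x³ - 1.
Check: q(5) = 749. ✓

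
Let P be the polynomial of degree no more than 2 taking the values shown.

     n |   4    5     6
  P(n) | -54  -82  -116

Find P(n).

Write P(n) = an^2 + bn + c. Substituting each data point gives a linear system:
  16a + 4b + c = -54
  25a + 5b + c = -82
  36a + 6b + c = -116
Solving the system yields a = -3, b = -1, c = -2.
So P(n) = -3n^2 - n - 2.
Check: P(6) = -116. ✓

P(n) = -3n^2 - n - 2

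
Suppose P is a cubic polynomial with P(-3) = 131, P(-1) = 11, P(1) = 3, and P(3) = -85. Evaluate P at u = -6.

Forward differences of the values at u = -3, -1, 1, 3:
  P  : 131  11  3  -85
  Δ  : -120  -8  -88
  Δ^2: 112  -80
  Δ^3: -192
The third differences are constant, confirming degree 3.
Interpolating (Newton forward form) and evaluating at u = -6 gives P(-6) = 941.

941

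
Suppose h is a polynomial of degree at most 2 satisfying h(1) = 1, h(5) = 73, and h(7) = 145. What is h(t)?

Write h(t) = at^2 + bt + c. Substituting each data point gives a linear system:
  a + b + c = 1
  25a + 5b + c = 73
  49a + 7b + c = 145
Solving the system yields a = 3, b = 0, c = -2.
So h(t) = 3t² - 2.
Check: h(7) = 145. ✓

h(t) = 3t^2 - 2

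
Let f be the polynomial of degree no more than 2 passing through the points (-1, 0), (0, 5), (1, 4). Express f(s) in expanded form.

f(s) = -3s^2 + 2s + 5

Write f(s) = as^2 + bs + c. Substituting each data point gives a linear system:
  a - b + c = 0
  c = 5
  a + b + c = 4
Solving the system yields a = -3, b = 2, c = 5.
So f(s) = -3s^2 + 2s + 5.
Check: f(-1) = 0. ✓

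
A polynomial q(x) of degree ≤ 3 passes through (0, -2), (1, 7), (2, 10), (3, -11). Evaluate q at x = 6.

Forward differences of the values at x = 0, 1, 2, 3:
  q  : -2  7  10  -11
  Δ  : 9  3  -21
  Δ^2: -6  -24
  Δ^3: -18
The third differences are constant, confirming degree 3.
Interpolating (Newton forward form) and evaluating at x = 6 gives q(6) = -398.

-398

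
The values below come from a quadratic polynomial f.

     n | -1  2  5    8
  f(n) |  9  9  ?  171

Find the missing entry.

63

The 3 known points determine the degree-2 polynomial uniquely.
Write f(n) = an^2 + bn + c. Substituting each data point gives a linear system:
  a - b + c = 9
  4a + 2b + c = 9
  64a + 8b + c = 171
Solving the system yields a = 3, b = -3, c = 3.
So f(n) = 3n^2 - 3n + 3.
Then f(5) = 63.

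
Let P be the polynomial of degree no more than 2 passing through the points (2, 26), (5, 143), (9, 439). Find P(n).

Write P(n) = an^2 + bn + c. Substituting each data point gives a linear system:
  4a + 2b + c = 26
  25a + 5b + c = 143
  81a + 9b + c = 439
Solving the system yields a = 5, b = 4, c = -2.
So P(n) = 5n² + 4n - 2.
Check: P(5) = 143. ✓

P(n) = 5n^2 + 4n - 2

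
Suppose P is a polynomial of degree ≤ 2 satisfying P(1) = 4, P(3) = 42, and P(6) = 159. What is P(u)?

Using the Lagrange interpolation formula with nodes 1, 3, 6:
  L_0(u) = (u - 3)(u - 6) / 10
  L_1(u) = (u - 1)(u - 6) / -6
  L_2(u) = (u - 1)(u - 3) / 15
Then P(u) = 4·L_0(u) + 42·L_1(u) + 159·L_2(u).
Expanding and collecting terms gives P(u) = 4u² + 3u - 3.
Check: P(6) = 159. ✓

P(u) = 4u^2 + 3u - 3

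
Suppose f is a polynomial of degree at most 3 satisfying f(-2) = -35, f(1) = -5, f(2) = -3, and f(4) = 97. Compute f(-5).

Write f(u) = au^3 + bu^2 + cu + d. Substituting each data point gives a linear system:
  -8a + 4b - 2c + d = -35
  a + b + c + d = -5
  8a + 4b + 2c + d = -3
  64a + 16b + 4c + d = 97
Solving the system yields a = 3, b = -5, c = -4, d = 1.
So f(u) = 3u^3 - 5u^2 - 4u + 1.
Then f(-5) = -479.

-479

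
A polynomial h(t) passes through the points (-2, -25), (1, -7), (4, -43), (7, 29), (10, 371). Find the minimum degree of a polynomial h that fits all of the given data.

3

Forward differences of the values at t = -2, 1, 4, 7, 10:
  h  : -25  -7  -43  29  371
  Δ  : 18  -36  72  342
  Δ^2: -54  108  270
  Δ^3: 162  162
  Δ^4: 0
The third differences are constant (162) and nonzero, while all higher differences vanish, so the minimal degree is 3.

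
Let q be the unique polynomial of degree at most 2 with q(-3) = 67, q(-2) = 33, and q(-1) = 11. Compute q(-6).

241

Write q(u) = au^2 + bu + c. Substituting each data point gives a linear system:
  9a - 3b + c = 67
  4a - 2b + c = 33
  a - b + c = 11
Solving the system yields a = 6, b = -4, c = 1.
So q(u) = 6u^2 - 4u + 1.
Then q(-6) = 241.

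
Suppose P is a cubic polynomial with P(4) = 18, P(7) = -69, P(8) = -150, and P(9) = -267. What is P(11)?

Write P(x) = ax^3 + bx^2 + cx + d. Substituting each data point gives a linear system:
  64a + 16b + 4c + d = 18
  343a + 49b + 7c + d = -69
  512a + 64b + 8c + d = -150
  729a + 81b + 9c + d = -267
Solving the system yields a = -1, b = 6, c = -2, d = -6.
So P(x) = -x³ + 6x² - 2x - 6.
Then P(11) = -633.

-633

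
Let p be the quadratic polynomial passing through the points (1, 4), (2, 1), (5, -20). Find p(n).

Write p(n) = an^2 + bn + c. Substituting each data point gives a linear system:
  a + b + c = 4
  4a + 2b + c = 1
  25a + 5b + c = -20
Solving the system yields a = -1, b = 0, c = 5.
So p(n) = -n² + 5.
Check: p(5) = -20. ✓

p(n) = -n^2 + 5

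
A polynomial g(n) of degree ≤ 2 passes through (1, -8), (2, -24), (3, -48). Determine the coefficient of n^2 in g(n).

Write g(n) = an^2 + bn + c. Substituting each data point gives a linear system:
  a + b + c = -8
  4a + 2b + c = -24
  9a + 3b + c = -48
Solving the system yields a = -4, b = -4, c = 0.
So g(n) = -4n² - 4n.
The leading coefficient is -4.

-4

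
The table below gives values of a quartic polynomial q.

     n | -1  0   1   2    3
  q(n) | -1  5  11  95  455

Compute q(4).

1409

Write q(n) = an^4 + bn^3 + cn^2 + dn + e. Substituting each data point gives a linear system:
  a - b + c - d + e = -1
  e = 5
  a + b + c + d + e = 11
  16a + 8b + 4c + 2d + e = 95
  81a + 27b + 9c + 3d + e = 455
Solving the system yields a = 5, b = 3, c = -5, d = 3, e = 5.
So q(n) = 5n⁴ + 3n³ - 5n² + 3n + 5.
Then q(4) = 1409.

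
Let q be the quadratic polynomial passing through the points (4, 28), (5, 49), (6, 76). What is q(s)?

q(s) = 3s^2 - 6s + 4

Using the Lagrange interpolation formula with nodes 4, 5, 6:
  L_0(s) = (s - 5)(s - 6) / 2
  L_1(s) = (s - 4)(s - 6) / -1
  L_2(s) = (s - 4)(s - 5) / 2
Then q(s) = 28·L_0(s) + 49·L_1(s) + 76·L_2(s).
Expanding and collecting terms gives q(s) = 3s^2 - 6s + 4.
Check: q(5) = 49. ✓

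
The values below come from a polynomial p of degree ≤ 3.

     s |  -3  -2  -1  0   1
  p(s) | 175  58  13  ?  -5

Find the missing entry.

The 4 known points determine the degree-3 polynomial uniquely.
Write p(s) = as^3 + bs^2 + cs + d. Substituting each data point gives a linear system:
  -27a + 9b - 3c + d = 175
  -8a + 4b - 2c + d = 58
  -a + b - c + d = 13
  a + b + c + d = -5
Solving the system yields a = -6, b = 0, c = -3, d = 4.
So p(s) = -6s³ - 3s + 4.
Then p(0) = 4.

4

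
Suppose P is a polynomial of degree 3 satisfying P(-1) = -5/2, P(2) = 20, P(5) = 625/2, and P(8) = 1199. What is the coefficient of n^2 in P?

Write P(n) = an^3 + bn^2 + cn + d. Substituting each data point gives a linear system:
  -a + b - c + d = -5/2
  8a + 4b + 2c + d = 20
  125a + 25b + 5c + d = 625/2
  512a + 64b + 8c + d = 1199
Solving the system yields a = 2, b = 3, c = -3/2, d = -5.
So P(n) = 2n³ + 3n² - (3/2)n - 5.
The coefficient of n^2 is 3.

3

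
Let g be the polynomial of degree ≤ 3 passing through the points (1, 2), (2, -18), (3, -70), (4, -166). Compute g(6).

Write g(x) = ax^3 + bx^2 + cx + d. Substituting each data point gives a linear system:
  a + b + c + d = 2
  8a + 4b + 2c + d = -18
  27a + 9b + 3c + d = -70
  64a + 16b + 4c + d = -166
Solving the system yields a = -2, b = -4, c = 6, d = 2.
So g(x) = -2x^3 - 4x^2 + 6x + 2.
Then g(6) = -538.

-538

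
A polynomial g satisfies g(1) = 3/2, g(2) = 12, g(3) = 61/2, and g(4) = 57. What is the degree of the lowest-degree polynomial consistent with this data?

Forward differences of the values at n = 1, 2, 3, 4:
  g  : 3/2  12  61/2  57
  Δ  : 21/2  37/2  53/2
  Δ^2: 8  8
  Δ^3: 0
The second differences are constant (8) and nonzero, while all higher differences vanish, so the minimal degree is 2.

2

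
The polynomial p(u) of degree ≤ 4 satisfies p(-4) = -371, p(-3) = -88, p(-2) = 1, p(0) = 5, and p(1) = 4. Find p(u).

Write p(u) = au^4 + bu^3 + cu^2 + du + e. Substituting each data point gives a linear system:
  256a - 64b + 16c - 4d + e = -371
  81a - 27b + 9c - 3d + e = -88
  16a - 8b + 4c - 2d + e = 1
  e = 5
  a + b + c + d + e = 4
Solving the system yields a = -2, b = -1, c = 4, d = -2, e = 5.
So p(u) = -2u^4 - u^3 + 4u^2 - 2u + 5.
Check: p(-2) = 1. ✓

p(u) = -2u^4 - u^3 + 4u^2 - 2u + 5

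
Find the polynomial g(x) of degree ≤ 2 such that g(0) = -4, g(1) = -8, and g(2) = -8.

Write g(x) = ax^2 + bx + c. Substituting each data point gives a linear system:
  c = -4
  a + b + c = -8
  4a + 2b + c = -8
Solving the system yields a = 2, b = -6, c = -4.
So g(x) = 2x^2 - 6x - 4.
Check: g(2) = -8. ✓

g(x) = 2x^2 - 6x - 4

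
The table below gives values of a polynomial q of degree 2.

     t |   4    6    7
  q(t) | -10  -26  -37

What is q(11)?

Using the Lagrange interpolation formula with nodes 4, 6, 7:
  L_0(t) = (t - 6)(t - 7) / 6
  L_1(t) = (t - 4)(t - 7) / -2
  L_2(t) = (t - 4)(t - 6) / 3
Then q(t) = -10·L_0(t) - 26·L_1(t) - 37·L_2(t).
Expanding and collecting terms gives q(t) = -t² + 2t - 2.
Evaluating at t = 11: q(11) = -101.

-101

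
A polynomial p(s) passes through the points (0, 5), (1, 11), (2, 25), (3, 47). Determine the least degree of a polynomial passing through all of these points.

2

Forward differences of the values at s = 0, 1, 2, 3:
  p  : 5  11  25  47
  Δ  : 6  14  22
  Δ^2: 8  8
  Δ^3: 0
The second differences are constant (8) and nonzero, while all higher differences vanish, so the minimal degree is 2.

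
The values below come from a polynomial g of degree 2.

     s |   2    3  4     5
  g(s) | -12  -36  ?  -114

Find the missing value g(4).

-70

The 3 known points determine the degree-2 polynomial uniquely.
Write g(s) = as^2 + bs + c. Substituting each data point gives a linear system:
  4a + 2b + c = -12
  9a + 3b + c = -36
  25a + 5b + c = -114
Solving the system yields a = -5, b = 1, c = 6.
So g(s) = -5s² + s + 6.
Then g(4) = -70.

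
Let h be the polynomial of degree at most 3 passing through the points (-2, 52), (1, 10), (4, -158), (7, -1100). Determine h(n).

h(n) = -4n^3 + 5n^2 + 3n + 6

Write h(n) = an^3 + bn^2 + cn + d. Substituting each data point gives a linear system:
  -8a + 4b - 2c + d = 52
  a + b + c + d = 10
  64a + 16b + 4c + d = -158
  343a + 49b + 7c + d = -1100
Solving the system yields a = -4, b = 5, c = 3, d = 6.
So h(n) = -4n³ + 5n² + 3n + 6.
Check: h(-2) = 52. ✓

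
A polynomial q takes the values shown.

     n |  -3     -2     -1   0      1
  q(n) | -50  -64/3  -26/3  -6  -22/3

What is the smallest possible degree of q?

Forward differences of the values at n = -3, -2, -1, 0, 1:
  q  : -50  -64/3  -26/3  -6  -22/3
  Δ  : 86/3  38/3  8/3  -4/3
  Δ^2: -16  -10  -4
  Δ^3: 6  6
  Δ^4: 0
The third differences are constant (6) and nonzero, while all higher differences vanish, so the minimal degree is 3.

3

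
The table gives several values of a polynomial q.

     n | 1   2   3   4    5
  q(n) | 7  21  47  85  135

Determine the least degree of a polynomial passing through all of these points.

2

Forward differences of the values at n = 1, 2, 3, 4, 5:
  q  : 7  21  47  85  135
  Δ  : 14  26  38  50
  Δ^2: 12  12  12
  Δ^3: 0  0
  Δ^4: 0
The second differences are constant (12) and nonzero, while all higher differences vanish, so the minimal degree is 2.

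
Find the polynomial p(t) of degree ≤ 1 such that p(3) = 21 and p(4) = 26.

Write p(t) = at + b. Substituting each data point gives a linear system:
  3a + b = 21
  4a + b = 26
Solving the system yields a = 5, b = 6.
So p(t) = 5t + 6.
Check: p(3) = 21. ✓

p(t) = 5t + 6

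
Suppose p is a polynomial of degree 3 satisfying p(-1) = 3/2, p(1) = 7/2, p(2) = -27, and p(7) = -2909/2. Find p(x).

p(x) = -4x^3 - (5/2)x^2 + 5x + 5

Using the Lagrange interpolation formula with nodes -1, 1, 2, 7:
  L_0(x) = (x - 1)(x - 2)(x - 7) / -48
  L_1(x) = (x + 1)(x - 2)(x - 7) / 12
  L_2(x) = (x + 1)(x - 1)(x - 7) / -15
  L_3(x) = (x + 1)(x - 1)(x - 2) / 240
Then p(x) = 3/2·L_0(x) + 7/2·L_1(x) - 27·L_2(x) - 2909/2·L_3(x).
Expanding and collecting terms gives p(x) = -4x³ - (5/2)x² + 5x + 5.
Check: p(1) = 7/2. ✓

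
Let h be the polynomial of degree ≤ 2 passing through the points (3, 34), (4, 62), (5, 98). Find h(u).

h(u) = 4u^2 - 2

Using the Lagrange interpolation formula with nodes 3, 4, 5:
  L_0(u) = (u - 4)(u - 5) / 2
  L_1(u) = (u - 3)(u - 5) / -1
  L_2(u) = (u - 3)(u - 4) / 2
Then h(u) = 34·L_0(u) + 62·L_1(u) + 98·L_2(u).
Expanding and collecting terms gives h(u) = 4u^2 - 2.
Check: h(3) = 34. ✓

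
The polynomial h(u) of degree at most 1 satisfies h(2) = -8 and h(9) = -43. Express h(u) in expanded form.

h(u) = -5u + 2

Using the Lagrange interpolation formula with nodes 2, 9:
  L_0(u) = (u - 9) / -7
  L_1(u) = (u - 2) / 7
Then h(u) = -8·L_0(u) - 43·L_1(u).
Expanding and collecting terms gives h(u) = -5u + 2.
Check: h(9) = -43. ✓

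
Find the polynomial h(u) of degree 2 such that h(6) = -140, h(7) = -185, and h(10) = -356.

Write h(u) = au^2 + bu + c. Substituting each data point gives a linear system:
  36a + 6b + c = -140
  49a + 7b + c = -185
  100a + 10b + c = -356
Solving the system yields a = -3, b = -6, c = 4.
So h(u) = -3u^2 - 6u + 4.
Check: h(7) = -185. ✓

h(u) = -3u^2 - 6u + 4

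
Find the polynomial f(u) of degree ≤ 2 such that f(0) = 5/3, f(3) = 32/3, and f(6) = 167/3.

f(u) = 2u^2 - 3u + 5/3

Write f(u) = au^2 + bu + c. Substituting each data point gives a linear system:
  c = 5/3
  9a + 3b + c = 32/3
  36a + 6b + c = 167/3
Solving the system yields a = 2, b = -3, c = 5/3.
So f(u) = 2u^2 - 3u + 5/3.
Check: f(6) = 167/3. ✓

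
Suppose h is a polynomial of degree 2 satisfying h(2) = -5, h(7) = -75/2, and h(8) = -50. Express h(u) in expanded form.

Using the Lagrange interpolation formula with nodes 2, 7, 8:
  L_0(u) = (u - 7)(u - 8) / 30
  L_1(u) = (u - 2)(u - 8) / -5
  L_2(u) = (u - 2)(u - 7) / 6
Then h(u) = -5·L_0(u) - 75/2·L_1(u) - 50·L_2(u).
Expanding and collecting terms gives h(u) = -u² + (5/2)u - 6.
Check: h(7) = -75/2. ✓

h(u) = -u^2 + (5/2)u - 6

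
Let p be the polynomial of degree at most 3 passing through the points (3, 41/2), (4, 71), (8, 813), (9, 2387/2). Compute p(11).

Using the Lagrange interpolation formula with nodes 3, 4, 8, 9:
  L_0(t) = (t - 4)(t - 8)(t - 9) / -30
  L_1(t) = (t - 3)(t - 8)(t - 9) / 20
  L_2(t) = (t - 3)(t - 4)(t - 9) / -20
  L_3(t) = (t - 3)(t - 4)(t - 8) / 30
Then p(t) = 41/2·L_0(t) + 71·L_1(t) + 813·L_2(t) + 2387/2·L_3(t).
Expanding and collecting terms gives p(t) = 2t^3 - 3t^2 - (5/2)t + 1.
Evaluating at t = 11: p(11) = 4545/2.

4545/2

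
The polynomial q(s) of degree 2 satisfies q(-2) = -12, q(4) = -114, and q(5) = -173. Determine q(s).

Using the Lagrange interpolation formula with nodes -2, 4, 5:
  L_0(s) = (s - 4)(s - 5) / 42
  L_1(s) = (s + 2)(s - 5) / -6
  L_2(s) = (s + 2)(s - 4) / 7
Then q(s) = -12·L_0(s) - 114·L_1(s) - 173·L_2(s).
Expanding and collecting terms gives q(s) = -6s^2 - 5s + 2.
Check: q(-2) = -12. ✓

q(s) = -6s^2 - 5s + 2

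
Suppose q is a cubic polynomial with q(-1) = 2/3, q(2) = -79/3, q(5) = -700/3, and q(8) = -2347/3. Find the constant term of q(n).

5/3

Write q(n) = an^3 + bn^2 + cn + d. Substituting each data point gives a linear system:
  -a + b - c + d = 2/3
  8a + 4b + 2c + d = -79/3
  125a + 25b + 5c + d = -700/3
  512a + 64b + 8c + d = -2347/3
Solving the system yields a = -1, b = -4, c = -2, d = 5/3.
So q(n) = -n^3 - 4n^2 - 2n + 5/3.
The constant term is 5/3.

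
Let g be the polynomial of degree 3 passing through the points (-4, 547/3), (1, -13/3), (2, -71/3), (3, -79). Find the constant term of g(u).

Write g(u) = au^3 + bu^2 + cu + d. Substituting each data point gives a linear system:
  -64a + 16b - 4c + d = 547/3
  a + b + c + d = -13/3
  8a + 4b + 2c + d = -71/3
  27a + 9b + 3c + d = -79
Solving the system yields a = -3, b = 0, c = 5/3, d = -3.
So g(u) = -3u³ + (5/3)u - 3.
The constant term is -3.

-3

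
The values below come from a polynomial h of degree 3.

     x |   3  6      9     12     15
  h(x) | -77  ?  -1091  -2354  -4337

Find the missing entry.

-386

The 4 known points determine the degree-3 polynomial uniquely.
Write h(x) = ax^3 + bx^2 + cx + d. Substituting each data point gives a linear system:
  27a + 9b + 3c + d = -77
  729a + 81b + 9c + d = -1091
  1728a + 144b + 12c + d = -2354
  3375a + 225b + 15c + d = -4337
Solving the system yields a = -1, b = -4, c = -4, d = -2.
So h(x) = -x³ - 4x² - 4x - 2.
Then h(6) = -386.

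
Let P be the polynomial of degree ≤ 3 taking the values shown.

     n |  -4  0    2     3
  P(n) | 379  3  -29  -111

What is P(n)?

Write P(n) = an^3 + bn^2 + cn + d. Substituting each data point gives a linear system:
  -64a + 16b - 4c + d = 379
  d = 3
  8a + 4b + 2c + d = -29
  27a + 9b + 3c + d = -111
Solving the system yields a = -5, b = 3, c = -2, d = 3.
So P(n) = -5n^3 + 3n^2 - 2n + 3.
Check: P(3) = -111. ✓

P(n) = -5n^3 + 3n^2 - 2n + 3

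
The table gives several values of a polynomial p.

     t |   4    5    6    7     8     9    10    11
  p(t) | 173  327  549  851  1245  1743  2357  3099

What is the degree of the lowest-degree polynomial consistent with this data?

3

Forward differences of the values at t = 4, 5, 6, 7, 8, 9, 10, 11:
  p  : 173  327  549  851  1245  1743  2357  3099
  Δ  : 154  222  302  394  498  614  742
  Δ^2: 68  80  92  104  116  128
  Δ^3: 12  12  12  12  12
  Δ^4: 0  0  0  0
  Δ^5: 0  0  0
  Δ^6: 0  0
  Δ^7: 0
The third differences are constant (12) and nonzero, while all higher differences vanish, so the minimal degree is 3.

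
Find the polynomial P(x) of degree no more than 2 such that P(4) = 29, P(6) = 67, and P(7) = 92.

Using the Lagrange interpolation formula with nodes 4, 6, 7:
  L_0(x) = (x - 6)(x - 7) / 6
  L_1(x) = (x - 4)(x - 7) / -2
  L_2(x) = (x - 4)(x - 6) / 3
Then P(x) = 29·L_0(x) + 67·L_1(x) + 92·L_2(x).
Expanding and collecting terms gives P(x) = 2x^2 - x + 1.
Check: P(6) = 67. ✓

P(x) = 2x^2 - x + 1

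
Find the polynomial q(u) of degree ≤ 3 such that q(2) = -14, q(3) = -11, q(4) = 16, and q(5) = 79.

q(u) = 2u^3 - 6u^2 - 5u + 4

Write q(u) = au^3 + bu^2 + cu + d. Substituting each data point gives a linear system:
  8a + 4b + 2c + d = -14
  27a + 9b + 3c + d = -11
  64a + 16b + 4c + d = 16
  125a + 25b + 5c + d = 79
Solving the system yields a = 2, b = -6, c = -5, d = 4.
So q(u) = 2u^3 - 6u^2 - 5u + 4.
Check: q(5) = 79. ✓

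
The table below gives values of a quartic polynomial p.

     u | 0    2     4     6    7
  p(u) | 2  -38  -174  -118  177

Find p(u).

Write p(u) = au^4 + bu^3 + cu^2 + du + e. Substituting each data point gives a linear system:
  e = 2
  16a + 8b + 4c + 2d + e = -38
  256a + 64b + 16c + 4d + e = -174
  1296a + 216b + 36c + 6d + e = -118
  2401a + 343b + 49c + 7d + e = 177
Solving the system yields a = 1, b = -6, c = -4, d = 4, e = 2.
So p(u) = u^4 - 6u^3 - 4u^2 + 4u + 2.
Check: p(7) = 177. ✓

p(u) = u^4 - 6u^3 - 4u^2 + 4u + 2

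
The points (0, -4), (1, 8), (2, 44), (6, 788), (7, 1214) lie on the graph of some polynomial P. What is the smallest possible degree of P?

3

Divided differences on the nodes 0, 1, 2, 6, 7:
  order 0: -4  8  44  788  1214
  order 1: 12  36  186  426
  order 2: 12  30  48
  order 3: 3  3
  order 4: 0
The order-3 divided differences are all 3 (nonzero) and every higher order vanishes, so the data lies on a polynomial of degree exactly 3.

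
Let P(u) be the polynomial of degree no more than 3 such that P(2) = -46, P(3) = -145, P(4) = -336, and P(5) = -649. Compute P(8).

Using the Lagrange interpolation formula with nodes 2, 3, 4, 5:
  L_0(u) = (u - 3)(u - 4)(u - 5) / -6
  L_1(u) = (u - 2)(u - 4)(u - 5) / 2
  L_2(u) = (u - 2)(u - 3)(u - 5) / -2
  L_3(u) = (u - 2)(u - 3)(u - 4) / 6
Then P(u) = -46·L_0(u) - 145·L_1(u) - 336·L_2(u) - 649·L_3(u).
Expanding and collecting terms gives P(u) = -5u^3 - u^2 + u - 4.
Evaluating at u = 8: P(8) = -2620.

-2620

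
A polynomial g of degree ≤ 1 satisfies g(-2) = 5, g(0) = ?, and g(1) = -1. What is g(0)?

1

The 2 known points determine the degree-1 polynomial uniquely.
Write g(t) = at + b. Substituting each data point gives a linear system:
  -2a + b = 5
  a + b = -1
Solving the system yields a = -2, b = 1.
So g(t) = -2t + 1.
Then g(0) = 1.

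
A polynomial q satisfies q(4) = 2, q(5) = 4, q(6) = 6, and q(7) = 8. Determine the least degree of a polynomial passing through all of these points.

1

Forward differences of the values at t = 4, 5, 6, 7:
  q  : 2  4  6  8
  Δ  : 2  2  2
  Δ^2: 0  0
  Δ^3: 0
The first differences are constant (2) and nonzero, while all higher differences vanish, so the minimal degree is 1.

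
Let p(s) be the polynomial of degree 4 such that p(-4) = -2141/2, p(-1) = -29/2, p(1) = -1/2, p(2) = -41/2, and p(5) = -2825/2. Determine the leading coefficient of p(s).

Write p(s) = as^4 + bs^3 + cs^2 + ds + e. Substituting each data point gives a linear system:
  256a - 64b + 16c - 4d + e = -2141/2
  a - b + c - d + e = -29/2
  a + b + c + d + e = -1/2
  16a + 8b + 4c + 2d + e = -41/2
  625a + 125b + 25c + 5d + e = -2825/2
Solving the system yields a = -3, b = 4, c = -2, d = 3, e = -5/2.
So p(s) = -3s^4 + 4s^3 - 2s^2 + 3s - 5/2.
The leading coefficient is -3.

-3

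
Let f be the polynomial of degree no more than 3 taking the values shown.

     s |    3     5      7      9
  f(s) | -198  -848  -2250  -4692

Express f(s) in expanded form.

f(s) = -6s^3 - 4s^2 + s - 3

Write f(s) = as^3 + bs^2 + cs + d. Substituting each data point gives a linear system:
  27a + 9b + 3c + d = -198
  125a + 25b + 5c + d = -848
  343a + 49b + 7c + d = -2250
  729a + 81b + 9c + d = -4692
Solving the system yields a = -6, b = -4, c = 1, d = -3.
So f(s) = -6s^3 - 4s^2 + s - 3.
Check: f(9) = -4692. ✓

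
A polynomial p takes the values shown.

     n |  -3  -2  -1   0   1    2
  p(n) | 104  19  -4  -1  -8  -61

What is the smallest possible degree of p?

Forward differences of the values at n = -3, -2, -1, 0, 1, 2:
  p  : 104  19  -4  -1  -8  -61
  Δ  : -85  -23  3  -7  -53
  Δ^2: 62  26  -10  -46
  Δ^3: -36  -36  -36
  Δ^4: 0  0
  Δ^5: 0
The third differences are constant (-36) and nonzero, while all higher differences vanish, so the minimal degree is 3.

3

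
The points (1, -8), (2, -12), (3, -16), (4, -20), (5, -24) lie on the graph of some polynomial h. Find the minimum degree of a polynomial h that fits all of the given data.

Forward differences of the values at t = 1, 2, 3, 4, 5:
  h  : -8  -12  -16  -20  -24
  Δ  : -4  -4  -4  -4
  Δ^2: 0  0  0
  Δ^3: 0  0
  Δ^4: 0
The first differences are constant (-4) and nonzero, while all higher differences vanish, so the minimal degree is 1.

1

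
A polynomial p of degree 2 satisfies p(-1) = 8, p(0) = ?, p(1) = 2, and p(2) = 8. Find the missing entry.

2

On equispaced nodes a degree-2 polynomial has vanishing third forward difference, so
  - p(-1) + 3·p(0) - 3·p(1) + p(2) = 0.
Substituting the known values and solving for p(0):
  3·p(0) = 6
  p(0) = 2.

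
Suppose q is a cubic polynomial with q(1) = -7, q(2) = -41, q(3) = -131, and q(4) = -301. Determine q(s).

q(s) = -4s^3 - 4s^2 + 6s - 5

Write q(s) = as^3 + bs^2 + cs + d. Substituting each data point gives a linear system:
  a + b + c + d = -7
  8a + 4b + 2c + d = -41
  27a + 9b + 3c + d = -131
  64a + 16b + 4c + d = -301
Solving the system yields a = -4, b = -4, c = 6, d = -5.
So q(s) = -4s³ - 4s² + 6s - 5.
Check: q(3) = -131. ✓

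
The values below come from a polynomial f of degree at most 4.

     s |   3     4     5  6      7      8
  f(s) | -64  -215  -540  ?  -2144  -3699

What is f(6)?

On equispaced nodes a degree-4 polynomial has vanishing fifth forward difference, so
  - f(3) + 5·f(4) - 10·f(5) + 10·f(6) - 5·f(7) + f(8) = 0.
Substituting the known values and solving for f(6):
  10·f(6) = -11410
  f(6) = -1141.

-1141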